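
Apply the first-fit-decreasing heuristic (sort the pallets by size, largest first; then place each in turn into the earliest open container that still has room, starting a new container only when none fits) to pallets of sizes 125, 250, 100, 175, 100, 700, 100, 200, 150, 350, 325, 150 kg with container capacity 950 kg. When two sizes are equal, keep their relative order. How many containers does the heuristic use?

Sorted descending: 700, 350, 325, 250, 200, 175, 150, 150, 125, 100, 100, 100.
  700 → container 1 (new)  [load 700/950]
  350 → container 2 (new)  [load 350/950]
  325 → container 2  [load 675/950]
  250 → container 1  [load 950/950]
  200 → container 2  [load 875/950]
  175 → container 3 (new)  [load 175/950]
  150 → container 3  [load 325/950]
  150 → container 3  [load 475/950]
  125 → container 3  [load 600/950]
  100 → container 3  [load 700/950]
  100 → container 3  [load 800/950]
  100 → container 3  [load 900/950]
3 containers opened.

3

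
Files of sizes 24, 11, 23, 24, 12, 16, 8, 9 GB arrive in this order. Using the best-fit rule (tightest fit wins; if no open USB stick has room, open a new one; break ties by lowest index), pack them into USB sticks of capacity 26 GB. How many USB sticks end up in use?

  24 → USB stick 1 (new)  [load 24/26]
  11 → USB stick 2 (new)  [load 11/26]
  23 → USB stick 3 (new)  [load 23/26]
  24 → USB stick 4 (new)  [load 24/26]
  12 → USB stick 2  [load 23/26]
  16 → USB stick 5 (new)  [load 16/26]
  8 → USB stick 5  [load 24/26]
  9 → USB stick 6 (new)  [load 9/26]
6 USB sticks opened.

6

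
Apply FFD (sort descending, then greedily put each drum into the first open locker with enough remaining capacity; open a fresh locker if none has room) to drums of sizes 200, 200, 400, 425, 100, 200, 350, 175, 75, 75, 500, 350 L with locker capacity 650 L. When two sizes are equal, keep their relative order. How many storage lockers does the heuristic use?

Sorted descending: 500, 425, 400, 350, 350, 200, 200, 200, 175, 100, 75, 75.
  500 → locker 1 (new)  [load 500/650]
  425 → locker 2 (new)  [load 425/650]
  400 → locker 3 (new)  [load 400/650]
  350 → locker 4 (new)  [load 350/650]
  350 → locker 5 (new)  [load 350/650]
  200 → locker 2  [load 625/650]
  200 → locker 3  [load 600/650]
  200 → locker 4  [load 550/650]
  175 → locker 5  [load 525/650]
  100 → locker 1  [load 600/650]
  75 → locker 4  [load 625/650]
  75 → locker 5  [load 600/650]
5 storage lockers opened.

5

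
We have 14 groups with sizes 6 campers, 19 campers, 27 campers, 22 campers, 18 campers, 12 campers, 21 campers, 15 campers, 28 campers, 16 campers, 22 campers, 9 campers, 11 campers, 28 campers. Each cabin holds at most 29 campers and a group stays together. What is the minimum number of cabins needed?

Total = 28 + 28 + 27 + 22 + 22 + 21 + 19 + 18 + 16 + 15 + 12 + 11 + 9 + 6 = 254 campers.
Lower bound: ⌈254/29⌉ = 9 cabins.
Also, 10 groups each exceed 29/2 campers, and no two of those can share a cabin, so at least 10 cabins are needed.
A packing using 10 cabins:
  cabin 1: 28 = 28
  cabin 2: 28 = 28
  cabin 3: 27 = 27
  cabin 4: 22 + 6 = 28
  cabin 5: 22 = 22
  cabin 6: 21 = 21
  cabin 7: 19 + 9 = 28
  cabin 8: 18 + 11 = 29
  cabin 9: 16 + 12 = 28
  cabin 10: 15 = 15
This matches the lower bound, so 10 is optimal.

10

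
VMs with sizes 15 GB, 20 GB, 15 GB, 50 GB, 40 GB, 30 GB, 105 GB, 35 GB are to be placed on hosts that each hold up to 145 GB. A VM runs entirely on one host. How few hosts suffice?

3

Total = 105 + 50 + 40 + 35 + 30 + 20 + 15 + 15 = 310 GB.
Lower bound: ⌈310/145⌉ = 3 hosts.
A packing using 3 hosts:
  host 1: 105 + 40 = 145
  host 2: 50 + 35 + 30 + 20 = 135
  host 3: 15 + 15 = 30
This matches the lower bound, so 3 is optimal.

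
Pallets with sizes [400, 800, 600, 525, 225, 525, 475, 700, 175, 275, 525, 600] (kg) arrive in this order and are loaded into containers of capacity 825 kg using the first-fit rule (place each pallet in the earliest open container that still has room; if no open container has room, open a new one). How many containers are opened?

9

  400 → container 1 (new)  [load 400/825]
  800 → container 2 (new)  [load 800/825]
  600 → container 3 (new)  [load 600/825]
  525 → container 4 (new)  [load 525/825]
  225 → container 1  [load 625/825]
  525 → container 5 (new)  [load 525/825]
  475 → container 6 (new)  [load 475/825]
  700 → container 7 (new)  [load 700/825]
  175 → container 1  [load 800/825]
  275 → container 4  [load 800/825]
  525 → container 8 (new)  [load 525/825]
  600 → container 9 (new)  [load 600/825]
9 containers opened.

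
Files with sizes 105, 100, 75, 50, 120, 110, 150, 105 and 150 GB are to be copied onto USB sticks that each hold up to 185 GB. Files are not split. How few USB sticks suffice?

Total = 150 + 150 + 120 + 110 + 105 + 105 + 100 + 75 + 50 = 965 GB.
Lower bound: ⌈965/185⌉ = 6 USB sticks.
Also, 7 files each exceed 185/2 GB, and no two of those can share a USB stick, so at least 7 USB sticks are needed.
A packing using 7 USB sticks:
  USB stick 1: 150 = 150
  USB stick 2: 150 = 150
  USB stick 3: 120 + 50 = 170
  USB stick 4: 110 + 75 = 185
  USB stick 5: 105 = 105
  USB stick 6: 105 = 105
  USB stick 7: 100 = 100
This matches the lower bound, so 7 is optimal.

7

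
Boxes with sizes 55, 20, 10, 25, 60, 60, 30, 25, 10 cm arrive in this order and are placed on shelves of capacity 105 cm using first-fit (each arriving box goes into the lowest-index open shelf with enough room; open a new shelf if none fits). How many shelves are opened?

4

  55 → shelf 1 (new)  [load 55/105]
  20 → shelf 1  [load 75/105]
  10 → shelf 1  [load 85/105]
  25 → shelf 2 (new)  [load 25/105]
  60 → shelf 2  [load 85/105]
  60 → shelf 3 (new)  [load 60/105]
  30 → shelf 3  [load 90/105]
  25 → shelf 4 (new)  [load 25/105]
  10 → shelf 1  [load 95/105]
4 shelves opened.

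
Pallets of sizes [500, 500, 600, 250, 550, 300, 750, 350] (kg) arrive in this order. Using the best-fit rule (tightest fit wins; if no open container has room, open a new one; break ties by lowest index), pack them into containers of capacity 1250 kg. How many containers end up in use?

  500 → container 1 (new)  [load 500/1250]
  500 → container 1  [load 1000/1250]
  600 → container 2 (new)  [load 600/1250]
  250 → container 1  [load 1250/1250]
  550 → container 2  [load 1150/1250]
  300 → container 3 (new)  [load 300/1250]
  750 → container 3  [load 1050/1250]
  350 → container 4 (new)  [load 350/1250]
4 containers opened.

4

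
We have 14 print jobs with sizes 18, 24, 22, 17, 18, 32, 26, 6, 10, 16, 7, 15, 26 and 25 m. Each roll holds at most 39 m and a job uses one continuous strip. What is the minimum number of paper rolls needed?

8

Total = 32 + 26 + 26 + 25 + 24 + 22 + 18 + 18 + 17 + 16 + 15 + 10 + 7 + 6 = 262 m.
Lower bound: ⌈262/39⌉ = 7 paper rolls.
A packing using 8 paper rolls:
  roll 1: 32 + 7 = 39
  roll 2: 26 + 10 = 36
  roll 3: 26 + 6 = 32
  roll 4: 25 = 25
  roll 5: 24 + 15 = 39
  roll 6: 22 + 17 = 39
  roll 7: 18 + 18 = 36
  roll 8: 16 = 16
No arrangement into 7 paper rolls stays within capacity, so 8 is optimal.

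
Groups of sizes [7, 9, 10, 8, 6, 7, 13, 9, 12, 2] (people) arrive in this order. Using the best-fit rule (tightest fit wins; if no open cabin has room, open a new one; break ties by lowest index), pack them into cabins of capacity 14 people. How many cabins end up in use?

  7 → cabin 1 (new)  [load 7/14]
  9 → cabin 2 (new)  [load 9/14]
  10 → cabin 3 (new)  [load 10/14]
  8 → cabin 4 (new)  [load 8/14]
  6 → cabin 4  [load 14/14]
  7 → cabin 1  [load 14/14]
  13 → cabin 5 (new)  [load 13/14]
  9 → cabin 6 (new)  [load 9/14]
  12 → cabin 7 (new)  [load 12/14]
  2 → cabin 7  [load 14/14]
7 cabins opened.

7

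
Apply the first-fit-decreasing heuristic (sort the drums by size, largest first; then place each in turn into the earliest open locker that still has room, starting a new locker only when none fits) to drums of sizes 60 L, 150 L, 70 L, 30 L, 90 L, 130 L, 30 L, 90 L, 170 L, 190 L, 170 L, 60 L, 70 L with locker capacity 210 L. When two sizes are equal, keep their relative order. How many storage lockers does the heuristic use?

Sorted descending: 190, 170, 170, 150, 130, 90, 90, 70, 70, 60, 60, 30, 30.
  190 → locker 1 (new)  [load 190/210]
  170 → locker 2 (new)  [load 170/210]
  170 → locker 3 (new)  [load 170/210]
  150 → locker 4 (new)  [load 150/210]
  130 → locker 5 (new)  [load 130/210]
  90 → locker 6 (new)  [load 90/210]
  90 → locker 6  [load 180/210]
  70 → locker 5  [load 200/210]
  70 → locker 7 (new)  [load 70/210]
  60 → locker 4  [load 210/210]
  60 → locker 7  [load 130/210]
  30 → locker 2  [load 200/210]
  30 → locker 3  [load 200/210]
7 storage lockers opened.

7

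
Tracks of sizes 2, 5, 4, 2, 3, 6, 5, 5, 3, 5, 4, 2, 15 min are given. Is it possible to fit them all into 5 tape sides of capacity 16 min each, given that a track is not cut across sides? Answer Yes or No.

Yes

A valid assignment using 4 tape sides:
  side 1: 15 = 15
  side 2: 6 + 5 + 5 = 16
  side 3: 5 + 5 + 4 + 2 = 16
  side 4: 4 + 3 + 3 + 2 + 2 = 14
That uses only 4 ≤ 5, so 5 tape sides are enough.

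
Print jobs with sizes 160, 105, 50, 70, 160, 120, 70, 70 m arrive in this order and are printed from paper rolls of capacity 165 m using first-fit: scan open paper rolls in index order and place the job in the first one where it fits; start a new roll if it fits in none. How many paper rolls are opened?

  160 → roll 1 (new)  [load 160/165]
  105 → roll 2 (new)  [load 105/165]
  50 → roll 2  [load 155/165]
  70 → roll 3 (new)  [load 70/165]
  160 → roll 4 (new)  [load 160/165]
  120 → roll 5 (new)  [load 120/165]
  70 → roll 3  [load 140/165]
  70 → roll 6 (new)  [load 70/165]
6 paper rolls opened.

6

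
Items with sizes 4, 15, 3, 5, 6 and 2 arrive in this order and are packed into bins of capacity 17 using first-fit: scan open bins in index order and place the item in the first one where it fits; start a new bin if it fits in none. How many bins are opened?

3

  4 → bin 1 (new)  [load 4/17]
  15 → bin 2 (new)  [load 15/17]
  3 → bin 1  [load 7/17]
  5 → bin 1  [load 12/17]
  6 → bin 3 (new)  [load 6/17]
  2 → bin 1  [load 14/17]
3 bins opened.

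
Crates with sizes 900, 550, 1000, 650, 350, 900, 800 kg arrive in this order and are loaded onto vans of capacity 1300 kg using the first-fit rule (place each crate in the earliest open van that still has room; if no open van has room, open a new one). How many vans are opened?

5

  900 → van 1 (new)  [load 900/1300]
  550 → van 2 (new)  [load 550/1300]
  1000 → van 3 (new)  [load 1000/1300]
  650 → van 2  [load 1200/1300]
  350 → van 1  [load 1250/1300]
  900 → van 4 (new)  [load 900/1300]
  800 → van 5 (new)  [load 800/1300]
5 vans opened.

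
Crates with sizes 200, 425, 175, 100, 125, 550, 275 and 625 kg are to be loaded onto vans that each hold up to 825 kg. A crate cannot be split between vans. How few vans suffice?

3

Total = 625 + 550 + 425 + 275 + 200 + 175 + 125 + 100 = 2475 kg.
Lower bound: ⌈2475/825⌉ = 3 vans.
A packing using 3 vans:
  van 1: 625 + 200 = 825
  van 2: 550 + 275 = 825
  van 3: 425 + 175 + 125 + 100 = 825
This matches the lower bound, so 3 is optimal.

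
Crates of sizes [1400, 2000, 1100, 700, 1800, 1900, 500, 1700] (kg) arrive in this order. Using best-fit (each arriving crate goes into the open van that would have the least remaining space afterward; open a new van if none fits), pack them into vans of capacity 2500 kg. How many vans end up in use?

5

  1400 → van 1 (new)  [load 1400/2500]
  2000 → van 2 (new)  [load 2000/2500]
  1100 → van 1  [load 2500/2500]
  700 → van 3 (new)  [load 700/2500]
  1800 → van 3  [load 2500/2500]
  1900 → van 4 (new)  [load 1900/2500]
  500 → van 2  [load 2500/2500]
  1700 → van 5 (new)  [load 1700/2500]
5 vans opened.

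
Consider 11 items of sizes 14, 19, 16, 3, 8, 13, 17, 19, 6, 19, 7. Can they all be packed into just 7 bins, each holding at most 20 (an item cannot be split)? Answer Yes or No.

No

Total = 141; ⌈141/20⌉ = 8.
At least 8 bins are required, but only 7 are allowed.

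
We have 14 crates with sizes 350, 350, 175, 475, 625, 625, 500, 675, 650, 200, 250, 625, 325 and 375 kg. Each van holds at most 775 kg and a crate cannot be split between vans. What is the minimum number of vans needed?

10

Total = 675 + 650 + 625 + 625 + 625 + 500 + 475 + 375 + 350 + 350 + 325 + 250 + 200 + 175 = 6200 kg.
Lower bound: ⌈6200/775⌉ = 8 vans.
A packing using 10 vans:
  van 1: 675 = 675
  van 2: 650 = 650
  van 3: 625 = 625
  van 4: 625 = 625
  van 5: 625 = 625
  van 6: 500 + 250 = 750
  van 7: 475 + 200 = 675
  van 8: 375 + 350 = 725
  van 9: 350 + 325 = 675
  van 10: 175 = 175
No arrangement into 9 vans stays within capacity, so 10 is optimal.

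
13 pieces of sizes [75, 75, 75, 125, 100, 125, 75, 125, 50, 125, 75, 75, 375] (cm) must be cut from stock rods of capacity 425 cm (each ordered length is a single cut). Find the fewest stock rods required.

4

Total = 375 + 125 + 125 + 125 + 125 + 100 + 75 + 75 + 75 + 75 + 75 + 75 + 50 = 1475 cm.
Lower bound: ⌈1475/425⌉ = 4 stock rods.
A packing using 4 stock rods:
  stock rod 1: 375 + 50 = 425
  stock rod 2: 125 + 125 + 125 = 375
  stock rod 3: 125 + 100 + 75 + 75 = 375
  stock rod 4: 75 + 75 + 75 + 75 = 300
This matches the lower bound, so 4 is optimal.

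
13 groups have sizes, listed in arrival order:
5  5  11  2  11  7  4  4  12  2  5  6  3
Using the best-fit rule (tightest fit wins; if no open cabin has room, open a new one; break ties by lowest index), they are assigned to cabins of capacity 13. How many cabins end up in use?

  5 → cabin 1 (new)  [load 5/13]
  5 → cabin 1  [load 10/13]
  11 → cabin 2 (new)  [load 11/13]
  2 → cabin 2  [load 13/13]
  11 → cabin 3 (new)  [load 11/13]
  7 → cabin 4 (new)  [load 7/13]
  4 → cabin 4  [load 11/13]
  4 → cabin 5 (new)  [load 4/13]
  12 → cabin 6 (new)  [load 12/13]
  2 → cabin 3  [load 13/13]
  5 → cabin 5  [load 9/13]
  6 → cabin 7 (new)  [load 6/13]
  3 → cabin 1  [load 13/13]
7 cabins opened.

7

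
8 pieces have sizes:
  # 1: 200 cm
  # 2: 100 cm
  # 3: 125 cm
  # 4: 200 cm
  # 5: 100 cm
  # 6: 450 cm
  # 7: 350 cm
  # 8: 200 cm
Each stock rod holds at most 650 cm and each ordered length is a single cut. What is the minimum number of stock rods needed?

Total = 450 + 350 + 200 + 200 + 200 + 125 + 100 + 100 = 1725 cm.
Lower bound: ⌈1725/650⌉ = 3 stock rods.
A packing using 3 stock rods:
  stock rod 1: 450 + 200 = 650
  stock rod 2: 350 + 200 + 100 = 650
  stock rod 3: 200 + 125 + 100 = 425
This matches the lower bound, so 3 is optimal.

3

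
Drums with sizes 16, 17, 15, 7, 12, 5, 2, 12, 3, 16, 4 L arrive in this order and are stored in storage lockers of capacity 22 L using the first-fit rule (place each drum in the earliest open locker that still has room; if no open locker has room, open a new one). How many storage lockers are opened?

  16 → locker 1 (new)  [load 16/22]
  17 → locker 2 (new)  [load 17/22]
  15 → locker 3 (new)  [load 15/22]
  7 → locker 3  [load 22/22]
  12 → locker 4 (new)  [load 12/22]
  5 → locker 1  [load 21/22]
  2 → locker 2  [load 19/22]
  12 → locker 5 (new)  [load 12/22]
  3 → locker 2  [load 22/22]
  16 → locker 6 (new)  [load 16/22]
  4 → locker 4  [load 16/22]
6 storage lockers opened.

6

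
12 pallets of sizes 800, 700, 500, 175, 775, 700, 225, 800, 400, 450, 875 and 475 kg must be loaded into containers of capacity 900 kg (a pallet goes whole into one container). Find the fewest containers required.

Total = 875 + 800 + 800 + 775 + 700 + 700 + 500 + 475 + 450 + 400 + 225 + 175 = 6875 kg.
Lower bound: ⌈6875/900⌉ = 8 containers.
A packing using 9 containers:
  container 1: 875 = 875
  container 2: 800 = 800
  container 3: 800 = 800
  container 4: 775 = 775
  container 5: 700 + 175 = 875
  container 6: 700 = 700
  container 7: 500 + 400 = 900
  container 8: 475 + 225 = 700
  container 9: 450 = 450
No arrangement into 8 containers stays within capacity, so 9 is optimal.

9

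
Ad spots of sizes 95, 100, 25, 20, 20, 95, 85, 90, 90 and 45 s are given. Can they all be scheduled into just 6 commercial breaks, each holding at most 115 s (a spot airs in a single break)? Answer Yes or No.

Total = 665 s; ⌈665/115⌉ = 6.
The bound of 6 does not rule out 6, but exhaustive search shows no assignment into 6 commercial breaks of capacity 115 s exists — the minimum is 7.

No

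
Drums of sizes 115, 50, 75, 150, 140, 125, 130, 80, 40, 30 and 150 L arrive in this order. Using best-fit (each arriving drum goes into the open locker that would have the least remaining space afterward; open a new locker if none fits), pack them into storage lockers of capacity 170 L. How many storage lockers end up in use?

7

  115 → locker 1 (new)  [load 115/170]
  50 → locker 1  [load 165/170]
  75 → locker 2 (new)  [load 75/170]
  150 → locker 3 (new)  [load 150/170]
  140 → locker 4 (new)  [load 140/170]
  125 → locker 5 (new)  [load 125/170]
  130 → locker 6 (new)  [load 130/170]
  80 → locker 2  [load 155/170]
  40 → locker 6  [load 170/170]
  30 → locker 4  [load 170/170]
  150 → locker 7 (new)  [load 150/170]
7 storage lockers opened.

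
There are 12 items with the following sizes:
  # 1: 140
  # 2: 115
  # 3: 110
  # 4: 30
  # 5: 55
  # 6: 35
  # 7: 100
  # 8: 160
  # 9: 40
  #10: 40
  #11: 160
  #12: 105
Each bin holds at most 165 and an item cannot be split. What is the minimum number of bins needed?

Total = 160 + 160 + 140 + 115 + 110 + 105 + 100 + 55 + 40 + 40 + 35 + 30 = 1090.
Lower bound: ⌈1090/165⌉ = 7 bins.
A packing using 7 bins:
  bin 1: 160 = 160
  bin 2: 160 = 160
  bin 3: 140 = 140
  bin 4: 115 + 40 = 155
  bin 5: 110 + 55 = 165
  bin 6: 105 + 40 = 145
  bin 7: 100 + 35 + 30 = 165
This matches the lower bound, so 7 is optimal.

7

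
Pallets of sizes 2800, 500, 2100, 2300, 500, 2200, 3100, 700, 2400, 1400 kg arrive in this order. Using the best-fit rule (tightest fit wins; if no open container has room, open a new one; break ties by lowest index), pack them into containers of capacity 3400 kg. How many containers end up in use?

  2800 → container 1 (new)  [load 2800/3400]
  500 → container 1  [load 3300/3400]
  2100 → container 2 (new)  [load 2100/3400]
  2300 → container 3 (new)  [load 2300/3400]
  500 → container 3  [load 2800/3400]
  2200 → container 4 (new)  [load 2200/3400]
  3100 → container 5 (new)  [load 3100/3400]
  700 → container 4  [load 2900/3400]
  2400 → container 6 (new)  [load 2400/3400]
  1400 → container 7 (new)  [load 1400/3400]
7 containers opened.

7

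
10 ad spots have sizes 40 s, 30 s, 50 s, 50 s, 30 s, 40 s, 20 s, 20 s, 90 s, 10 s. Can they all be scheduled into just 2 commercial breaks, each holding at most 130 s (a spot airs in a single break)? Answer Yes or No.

No

Total = 380 s; ⌈380/130⌉ = 3.
At least 3 commercial breaks are required, but only 2 are allowed.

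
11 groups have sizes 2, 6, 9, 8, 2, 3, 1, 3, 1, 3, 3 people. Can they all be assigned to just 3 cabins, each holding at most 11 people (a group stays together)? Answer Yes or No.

No

Total = 41 people; ⌈41/11⌉ = 4.
At least 4 cabins are required, but only 3 are allowed.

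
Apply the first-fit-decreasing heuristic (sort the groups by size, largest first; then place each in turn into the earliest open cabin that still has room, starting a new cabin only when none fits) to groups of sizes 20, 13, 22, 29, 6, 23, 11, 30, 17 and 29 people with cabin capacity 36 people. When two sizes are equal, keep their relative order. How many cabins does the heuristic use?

7

Sorted descending: 30, 29, 29, 23, 22, 20, 17, 13, 11, 6.
  30 → cabin 1 (new)  [load 30/36]
  29 → cabin 2 (new)  [load 29/36]
  29 → cabin 3 (new)  [load 29/36]
  23 → cabin 4 (new)  [load 23/36]
  22 → cabin 5 (new)  [load 22/36]
  20 → cabin 6 (new)  [load 20/36]
  17 → cabin 7 (new)  [load 17/36]
  13 → cabin 4  [load 36/36]
  11 → cabin 5  [load 33/36]
  6 → cabin 1  [load 36/36]
7 cabins opened.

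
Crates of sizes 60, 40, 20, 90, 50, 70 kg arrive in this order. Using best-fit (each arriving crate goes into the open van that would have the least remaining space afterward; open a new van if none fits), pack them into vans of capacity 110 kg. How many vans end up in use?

4

  60 → van 1 (new)  [load 60/110]
  40 → van 1  [load 100/110]
  20 → van 2 (new)  [load 20/110]
  90 → van 2  [load 110/110]
  50 → van 3 (new)  [load 50/110]
  70 → van 4 (new)  [load 70/110]
4 vans opened.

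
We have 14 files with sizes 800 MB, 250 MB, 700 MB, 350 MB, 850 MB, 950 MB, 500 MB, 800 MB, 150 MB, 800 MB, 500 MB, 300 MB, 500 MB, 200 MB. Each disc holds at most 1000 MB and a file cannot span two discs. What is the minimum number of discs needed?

Total = 950 + 850 + 800 + 800 + 800 + 700 + 500 + 500 + 500 + 350 + 300 + 250 + 200 + 150 = 7650 MB.
Lower bound: ⌈7650/1000⌉ = 8 discs.
A packing using 9 discs:
  disc 1: 950 = 950
  disc 2: 850 + 150 = 1000
  disc 3: 800 + 200 = 1000
  disc 4: 800 = 800
  disc 5: 800 = 800
  disc 6: 700 + 300 = 1000
  disc 7: 500 + 500 = 1000
  disc 8: 500 + 350 = 850
  disc 9: 250 = 250
No arrangement into 8 discs stays within capacity, so 9 is optimal.

9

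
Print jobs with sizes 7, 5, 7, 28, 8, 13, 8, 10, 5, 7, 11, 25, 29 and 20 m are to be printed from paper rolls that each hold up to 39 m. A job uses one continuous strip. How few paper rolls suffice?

Total = 29 + 28 + 25 + 20 + 13 + 11 + 10 + 8 + 8 + 7 + 7 + 7 + 5 + 5 = 183 m.
Lower bound: ⌈183/39⌉ = 5 paper rolls.
A packing using 5 paper rolls:
  roll 1: 29 + 10 = 39
  roll 2: 28 + 11 = 39
  roll 3: 25 + 13 = 38
  roll 4: 20 + 8 + 8 = 36
  roll 5: 7 + 7 + 7 + 5 + 5 = 31
This matches the lower bound, so 5 is optimal.

5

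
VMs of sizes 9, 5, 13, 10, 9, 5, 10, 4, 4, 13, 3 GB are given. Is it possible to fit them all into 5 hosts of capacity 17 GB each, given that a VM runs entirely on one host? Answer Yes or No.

No

Total = 85 GB; ⌈85/17⌉ = 5.
6 VMs each exceed half the capacity and cannot share a host, forcing at least 6 hosts.
At least 6 hosts are required, but only 5 are allowed.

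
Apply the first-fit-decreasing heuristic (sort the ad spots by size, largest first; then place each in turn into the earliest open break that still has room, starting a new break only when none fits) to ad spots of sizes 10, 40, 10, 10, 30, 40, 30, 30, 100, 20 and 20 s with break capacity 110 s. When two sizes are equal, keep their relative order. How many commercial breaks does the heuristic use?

4

Sorted descending: 100, 40, 40, 30, 30, 30, 20, 20, 10, 10, 10.
  100 → break 1 (new)  [load 100/110]
  40 → break 2 (new)  [load 40/110]
  40 → break 2  [load 80/110]
  30 → break 2  [load 110/110]
  30 → break 3 (new)  [load 30/110]
  30 → break 3  [load 60/110]
  20 → break 3  [load 80/110]
  20 → break 3  [load 100/110]
  10 → break 1  [load 110/110]
  10 → break 3  [load 110/110]
  10 → break 4 (new)  [load 10/110]
4 commercial breaks opened.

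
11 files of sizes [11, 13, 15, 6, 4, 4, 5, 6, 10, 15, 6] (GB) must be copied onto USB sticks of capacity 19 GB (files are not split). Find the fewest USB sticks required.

6

Total = 15 + 15 + 13 + 11 + 10 + 6 + 6 + 6 + 5 + 4 + 4 = 95 GB.
Lower bound: ⌈95/19⌉ = 5 USB sticks.
A packing using 6 USB sticks:
  USB stick 1: 15 + 4 = 19
  USB stick 2: 15 + 4 = 19
  USB stick 3: 13 + 6 = 19
  USB stick 4: 11 + 6 = 17
  USB stick 5: 10 + 6 = 16
  USB stick 6: 5 = 5
No arrangement into 5 USB sticks stays within capacity, so 6 is optimal.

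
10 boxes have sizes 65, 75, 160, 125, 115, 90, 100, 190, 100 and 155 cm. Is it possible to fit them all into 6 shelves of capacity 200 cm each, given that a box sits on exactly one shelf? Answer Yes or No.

No

Total = 1175 cm; ⌈1175/200⌉ = 6.
The bound of 6 does not rule out 6, but exhaustive search shows no assignment into 6 shelves of capacity 200 cm exists — the minimum is 7.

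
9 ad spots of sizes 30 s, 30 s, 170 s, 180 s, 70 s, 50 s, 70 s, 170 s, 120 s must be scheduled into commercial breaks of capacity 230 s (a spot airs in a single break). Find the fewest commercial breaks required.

Total = 180 + 170 + 170 + 120 + 70 + 70 + 50 + 30 + 30 = 890 s.
Lower bound: ⌈890/230⌉ = 4 commercial breaks.
A packing using 5 commercial breaks:
  break 1: 180 + 50 = 230
  break 2: 170 + 30 + 30 = 230
  break 3: 170 = 170
  break 4: 120 + 70 = 190
  break 5: 70 = 70
No arrangement into 4 commercial breaks stays within capacity, so 5 is optimal.

5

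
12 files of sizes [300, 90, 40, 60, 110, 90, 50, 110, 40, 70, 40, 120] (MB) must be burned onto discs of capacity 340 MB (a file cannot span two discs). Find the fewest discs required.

4

Total = 300 + 120 + 110 + 110 + 90 + 90 + 70 + 60 + 50 + 40 + 40 + 40 = 1120 MB.
Lower bound: ⌈1120/340⌉ = 4 discs.
A packing using 4 discs:
  disc 1: 300 + 40 = 340
  disc 2: 120 + 110 + 110 = 340
  disc 3: 90 + 90 + 70 + 60 = 310
  disc 4: 50 + 40 + 40 = 130
This matches the lower bound, so 4 is optimal.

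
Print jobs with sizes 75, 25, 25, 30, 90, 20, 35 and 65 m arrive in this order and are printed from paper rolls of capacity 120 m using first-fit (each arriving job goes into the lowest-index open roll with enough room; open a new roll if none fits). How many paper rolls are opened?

  75 → roll 1 (new)  [load 75/120]
  25 → roll 1  [load 100/120]
  25 → roll 2 (new)  [load 25/120]
  30 → roll 2  [load 55/120]
  90 → roll 3 (new)  [load 90/120]
  20 → roll 1  [load 120/120]
  35 → roll 2  [load 90/120]
  65 → roll 4 (new)  [load 65/120]
4 paper rolls opened.

4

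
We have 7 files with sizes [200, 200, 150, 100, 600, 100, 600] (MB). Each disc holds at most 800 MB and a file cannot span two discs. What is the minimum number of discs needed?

Total = 600 + 600 + 200 + 200 + 150 + 100 + 100 = 1950 MB.
Lower bound: ⌈1950/800⌉ = 3 discs.
A packing using 3 discs:
  disc 1: 600 + 200 = 800
  disc 2: 600 + 200 = 800
  disc 3: 150 + 100 + 100 = 350
This matches the lower bound, so 3 is optimal.

3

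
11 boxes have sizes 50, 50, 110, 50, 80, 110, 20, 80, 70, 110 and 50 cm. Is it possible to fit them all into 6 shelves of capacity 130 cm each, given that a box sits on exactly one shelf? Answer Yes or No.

Total = 780 cm; ⌈780/130⌉ = 6.
The bound of 6 does not rule out 6, but exhaustive search shows no assignment into 6 shelves of capacity 130 cm exists — the minimum is 7.

No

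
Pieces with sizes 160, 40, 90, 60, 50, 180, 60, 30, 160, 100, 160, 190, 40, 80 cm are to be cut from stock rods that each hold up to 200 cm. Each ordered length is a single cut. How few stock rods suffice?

8

Total = 190 + 180 + 160 + 160 + 160 + 100 + 90 + 80 + 60 + 60 + 50 + 40 + 40 + 30 = 1400 cm.
Lower bound: ⌈1400/200⌉ = 7 stock rods.
A packing using 8 stock rods:
  stock rod 1: 190 = 190
  stock rod 2: 180 = 180
  stock rod 3: 160 + 40 = 200
  stock rod 4: 160 + 40 = 200
  stock rod 5: 160 + 30 = 190
  stock rod 6: 100 + 90 = 190
  stock rod 7: 80 + 60 + 60 = 200
  stock rod 8: 50 = 50
No arrangement into 7 stock rods stays within capacity, so 8 is optimal.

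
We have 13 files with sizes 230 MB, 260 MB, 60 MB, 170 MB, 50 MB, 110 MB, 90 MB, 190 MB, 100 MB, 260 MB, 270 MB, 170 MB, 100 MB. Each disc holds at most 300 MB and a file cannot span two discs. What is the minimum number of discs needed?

8

Total = 270 + 260 + 260 + 230 + 190 + 170 + 170 + 110 + 100 + 100 + 90 + 60 + 50 = 2060 MB.
Lower bound: ⌈2060/300⌉ = 7 discs.
A packing using 8 discs:
  disc 1: 270 = 270
  disc 2: 260 = 260
  disc 3: 260 = 260
  disc 4: 230 + 60 = 290
  disc 5: 190 + 110 = 300
  disc 6: 170 + 100 = 270
  disc 7: 170 + 100 = 270
  disc 8: 90 + 50 = 140
No arrangement into 7 discs stays within capacity, so 8 is optimal.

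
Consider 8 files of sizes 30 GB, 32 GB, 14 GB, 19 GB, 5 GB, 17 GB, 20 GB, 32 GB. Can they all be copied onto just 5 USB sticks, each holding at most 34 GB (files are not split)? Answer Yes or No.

Total = 169 GB; ⌈169/34⌉ = 5.
The bound of 5 does not rule out 5, but exhaustive search shows no assignment into 5 USB sticks of capacity 34 GB exists — the minimum is 6.

No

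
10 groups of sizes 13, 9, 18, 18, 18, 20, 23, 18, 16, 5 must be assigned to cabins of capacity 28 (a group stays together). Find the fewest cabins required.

8

Total = 23 + 20 + 18 + 18 + 18 + 18 + 16 + 13 + 9 + 5 = 158.
Lower bound: ⌈158/28⌉ = 6 cabins.
Also, 7 groups each exceed 14, and no two of those can share a cabin, so at least 7 cabins are needed.
A packing using 8 cabins:
  cabin 1: 23 + 5 = 28
  cabin 2: 20 = 20
  cabin 3: 18 + 9 = 27
  cabin 4: 18 = 18
  cabin 5: 18 = 18
  cabin 6: 18 = 18
  cabin 7: 16 = 16
  cabin 8: 13 = 13
No arrangement into 7 cabins stays within capacity, so 8 is optimal.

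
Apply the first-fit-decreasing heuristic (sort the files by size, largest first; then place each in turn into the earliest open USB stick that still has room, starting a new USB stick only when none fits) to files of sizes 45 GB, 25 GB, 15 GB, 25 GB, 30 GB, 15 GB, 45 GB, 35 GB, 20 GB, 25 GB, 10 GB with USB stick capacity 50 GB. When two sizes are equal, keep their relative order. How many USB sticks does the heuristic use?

Sorted descending: 45, 45, 35, 30, 25, 25, 25, 20, 15, 15, 10.
  45 → USB stick 1 (new)  [load 45/50]
  45 → USB stick 2 (new)  [load 45/50]
  35 → USB stick 3 (new)  [load 35/50]
  30 → USB stick 4 (new)  [load 30/50]
  25 → USB stick 5 (new)  [load 25/50]
  25 → USB stick 5  [load 50/50]
  25 → USB stick 6 (new)  [load 25/50]
  20 → USB stick 4  [load 50/50]
  15 → USB stick 3  [load 50/50]
  15 → USB stick 6  [load 40/50]
  10 → USB stick 6  [load 50/50]
6 USB sticks opened.

6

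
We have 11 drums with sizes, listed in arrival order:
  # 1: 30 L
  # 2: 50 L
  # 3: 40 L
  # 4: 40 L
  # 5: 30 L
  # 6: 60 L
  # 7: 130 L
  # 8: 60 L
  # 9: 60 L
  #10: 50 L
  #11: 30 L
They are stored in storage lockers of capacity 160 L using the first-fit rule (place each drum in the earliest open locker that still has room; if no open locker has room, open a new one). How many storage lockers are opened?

  30 → locker 1 (new)  [load 30/160]
  50 → locker 1  [load 80/160]
  40 → locker 1  [load 120/160]
  40 → locker 1  [load 160/160]
  30 → locker 2 (new)  [load 30/160]
  60 → locker 2  [load 90/160]
  130 → locker 3 (new)  [load 130/160]
  60 → locker 2  [load 150/160]
  60 → locker 4 (new)  [load 60/160]
  50 → locker 4  [load 110/160]
  30 → locker 3  [load 160/160]
4 storage lockers opened.

4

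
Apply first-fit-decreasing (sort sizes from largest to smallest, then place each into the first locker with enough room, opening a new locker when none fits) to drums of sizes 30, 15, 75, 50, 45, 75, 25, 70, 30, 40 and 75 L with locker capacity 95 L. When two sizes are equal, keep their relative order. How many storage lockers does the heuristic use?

Sorted descending: 75, 75, 75, 70, 50, 45, 40, 30, 30, 25, 15.
  75 → locker 1 (new)  [load 75/95]
  75 → locker 2 (new)  [load 75/95]
  75 → locker 3 (new)  [load 75/95]
  70 → locker 4 (new)  [load 70/95]
  50 → locker 5 (new)  [load 50/95]
  45 → locker 5  [load 95/95]
  40 → locker 6 (new)  [load 40/95]
  30 → locker 6  [load 70/95]
  30 → locker 7 (new)  [load 30/95]
  25 → locker 4  [load 95/95]
  15 → locker 1  [load 90/95]
7 storage lockers opened.

7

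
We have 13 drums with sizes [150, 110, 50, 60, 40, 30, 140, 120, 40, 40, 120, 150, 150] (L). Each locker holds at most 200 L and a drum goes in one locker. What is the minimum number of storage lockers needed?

Total = 150 + 150 + 150 + 140 + 120 + 120 + 110 + 60 + 50 + 40 + 40 + 40 + 30 = 1200 L.
Lower bound: ⌈1200/200⌉ = 6 storage lockers.
Also, 7 drums each exceed 100 L, and no two of those can share a locker, so at least 7 storage lockers are needed.
A packing using 7 storage lockers:
  locker 1: 150 + 50 = 200
  locker 2: 150 + 40 = 190
  locker 3: 150 + 40 = 190
  locker 4: 140 + 60 = 200
  locker 5: 120 + 40 + 30 = 190
  locker 6: 120 = 120
  locker 7: 110 = 110
This matches the lower bound, so 7 is optimal.

7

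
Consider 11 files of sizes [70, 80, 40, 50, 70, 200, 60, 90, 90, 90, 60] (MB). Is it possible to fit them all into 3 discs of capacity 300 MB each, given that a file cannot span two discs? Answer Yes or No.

A valid assignment using 3 discs:
  disc 1: 200 + 60 + 40 = 300
  disc 2: 90 + 90 + 70 + 50 = 300
  disc 3: 90 + 80 + 70 + 60 = 300
Every load is within 300 MB, so 3 discs suffice.

Yes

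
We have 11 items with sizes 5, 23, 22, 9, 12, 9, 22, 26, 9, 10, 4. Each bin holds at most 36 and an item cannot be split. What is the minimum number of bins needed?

5

Total = 26 + 23 + 22 + 22 + 12 + 10 + 9 + 9 + 9 + 5 + 4 = 151.
Lower bound: ⌈151/36⌉ = 5 bins.
A packing using 5 bins:
  bin 1: 26 + 10 = 36
  bin 2: 23 + 12 = 35
  bin 3: 22 + 9 + 5 = 36
  bin 4: 22 + 9 + 4 = 35
  bin 5: 9 = 9
This matches the lower bound, so 5 is optimal.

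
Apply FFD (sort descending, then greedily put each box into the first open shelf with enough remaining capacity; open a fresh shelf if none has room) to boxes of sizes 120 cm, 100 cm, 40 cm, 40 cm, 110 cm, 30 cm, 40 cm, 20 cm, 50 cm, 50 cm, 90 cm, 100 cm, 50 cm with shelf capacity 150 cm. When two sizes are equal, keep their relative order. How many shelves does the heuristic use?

6

Sorted descending: 120, 110, 100, 100, 90, 50, 50, 50, 40, 40, 40, 30, 20.
  120 → shelf 1 (new)  [load 120/150]
  110 → shelf 2 (new)  [load 110/150]
  100 → shelf 3 (new)  [load 100/150]
  100 → shelf 4 (new)  [load 100/150]
  90 → shelf 5 (new)  [load 90/150]
  50 → shelf 3  [load 150/150]
  50 → shelf 4  [load 150/150]
  50 → shelf 5  [load 140/150]
  40 → shelf 2  [load 150/150]
  40 → shelf 6 (new)  [load 40/150]
  40 → shelf 6  [load 80/150]
  30 → shelf 1  [load 150/150]
  20 → shelf 6  [load 100/150]
6 shelves opened.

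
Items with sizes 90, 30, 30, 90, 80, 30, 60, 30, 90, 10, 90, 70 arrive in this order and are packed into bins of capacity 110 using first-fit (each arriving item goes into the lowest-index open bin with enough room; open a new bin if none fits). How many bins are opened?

8

  90 → bin 1 (new)  [load 90/110]
  30 → bin 2 (new)  [load 30/110]
  30 → bin 2  [load 60/110]
  90 → bin 3 (new)  [load 90/110]
  80 → bin 4 (new)  [load 80/110]
  30 → bin 2  [load 90/110]
  60 → bin 5 (new)  [load 60/110]
  30 → bin 4  [load 110/110]
  90 → bin 6 (new)  [load 90/110]
  10 → bin 1  [load 100/110]
  90 → bin 7 (new)  [load 90/110]
  70 → bin 8 (new)  [load 70/110]
8 bins opened.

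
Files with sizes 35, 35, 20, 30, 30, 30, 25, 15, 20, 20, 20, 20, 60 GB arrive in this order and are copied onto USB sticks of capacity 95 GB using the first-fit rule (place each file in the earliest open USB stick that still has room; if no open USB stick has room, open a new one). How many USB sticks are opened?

5

  35 → USB stick 1 (new)  [load 35/95]
  35 → USB stick 1  [load 70/95]
  20 → USB stick 1  [load 90/95]
  30 → USB stick 2 (new)  [load 30/95]
  30 → USB stick 2  [load 60/95]
  30 → USB stick 2  [load 90/95]
  25 → USB stick 3 (new)  [load 25/95]
  15 → USB stick 3  [load 40/95]
  20 → USB stick 3  [load 60/95]
  20 → USB stick 3  [load 80/95]
  20 → USB stick 4 (new)  [load 20/95]
  20 → USB stick 4  [load 40/95]
  60 → USB stick 5 (new)  [load 60/95]
5 USB sticks opened.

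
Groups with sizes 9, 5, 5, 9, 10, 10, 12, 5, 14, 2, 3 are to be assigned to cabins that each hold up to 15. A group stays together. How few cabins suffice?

6

Total = 14 + 12 + 10 + 10 + 9 + 9 + 5 + 5 + 5 + 3 + 2 = 84.
Lower bound: ⌈84/15⌉ = 6 cabins.
A packing using 6 cabins:
  cabin 1: 14 = 14
  cabin 2: 12 + 3 = 15
  cabin 3: 10 + 5 = 15
  cabin 4: 10 + 5 = 15
  cabin 5: 9 + 5 = 14
  cabin 6: 9 + 2 = 11
This matches the lower bound, so 6 is optimal.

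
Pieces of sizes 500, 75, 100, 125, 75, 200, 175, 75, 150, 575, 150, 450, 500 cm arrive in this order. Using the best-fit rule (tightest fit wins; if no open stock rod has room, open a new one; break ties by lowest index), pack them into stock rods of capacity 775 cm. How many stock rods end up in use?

5

  500 → stock rod 1 (new)  [load 500/775]
  75 → stock rod 1  [load 575/775]
  100 → stock rod 1  [load 675/775]
  125 → stock rod 2 (new)  [load 125/775]
  75 → stock rod 1  [load 750/775]
  200 → stock rod 2  [load 325/775]
  175 → stock rod 2  [load 500/775]
  75 → stock rod 2  [load 575/775]
  150 → stock rod 2  [load 725/775]
  575 → stock rod 3 (new)  [load 575/775]
  150 → stock rod 3  [load 725/775]
  450 → stock rod 4 (new)  [load 450/775]
  500 → stock rod 5 (new)  [load 500/775]
5 stock rods opened.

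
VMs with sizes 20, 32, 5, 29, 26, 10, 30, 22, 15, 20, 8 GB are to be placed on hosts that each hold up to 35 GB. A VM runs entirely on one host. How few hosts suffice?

7

Total = 32 + 30 + 29 + 26 + 22 + 20 + 20 + 15 + 10 + 8 + 5 = 217 GB.
Lower bound: ⌈217/35⌉ = 7 hosts.
A packing using 7 hosts:
  host 1: 32 = 32
  host 2: 30 + 5 = 35
  host 3: 29 = 29
  host 4: 26 + 8 = 34
  host 5: 22 + 10 = 32
  host 6: 20 + 15 = 35
  host 7: 20 = 20
This matches the lower bound, so 7 is optimal.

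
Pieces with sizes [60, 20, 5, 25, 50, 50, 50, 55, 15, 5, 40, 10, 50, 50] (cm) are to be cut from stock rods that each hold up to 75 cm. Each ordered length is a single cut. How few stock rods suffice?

Total = 60 + 55 + 50 + 50 + 50 + 50 + 50 + 40 + 25 + 20 + 15 + 10 + 5 + 5 = 485 cm.
Lower bound: ⌈485/75⌉ = 7 stock rods.
Also, 8 pieces each exceed 75/2 cm, and no two of those can share a stock rod, so at least 8 stock rods are needed.
A packing using 8 stock rods:
  stock rod 1: 60 + 15 = 75
  stock rod 2: 55 + 20 = 75
  stock rod 3: 50 + 25 = 75
  stock rod 4: 50 + 10 + 5 + 5 = 70
  stock rod 5: 50 = 50
  stock rod 6: 50 = 50
  stock rod 7: 50 = 50
  stock rod 8: 40 = 40
This matches the lower bound, so 8 is optimal.

8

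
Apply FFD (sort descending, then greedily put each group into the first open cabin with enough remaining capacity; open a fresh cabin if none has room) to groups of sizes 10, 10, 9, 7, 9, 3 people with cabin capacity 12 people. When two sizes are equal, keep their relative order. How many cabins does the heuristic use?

Sorted descending: 10, 10, 9, 9, 7, 3.
  10 → cabin 1 (new)  [load 10/12]
  10 → cabin 2 (new)  [load 10/12]
  9 → cabin 3 (new)  [load 9/12]
  9 → cabin 4 (new)  [load 9/12]
  7 → cabin 5 (new)  [load 7/12]
  3 → cabin 3  [load 12/12]
5 cabins opened.

5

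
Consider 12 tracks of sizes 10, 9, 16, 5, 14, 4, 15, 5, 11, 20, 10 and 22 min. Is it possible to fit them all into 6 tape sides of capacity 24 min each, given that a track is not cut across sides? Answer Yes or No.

No

Total = 141 min; ⌈141/24⌉ = 6.
The bound of 6 does not rule out 6, but exhaustive search shows no assignment into 6 tape sides of capacity 24 min exists — the minimum is 7.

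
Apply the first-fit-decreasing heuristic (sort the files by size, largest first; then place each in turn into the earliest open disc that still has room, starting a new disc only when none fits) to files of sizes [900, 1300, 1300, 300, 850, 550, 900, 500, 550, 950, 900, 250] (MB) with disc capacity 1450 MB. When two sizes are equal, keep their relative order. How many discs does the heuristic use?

7

Sorted descending: 1300, 1300, 950, 900, 900, 900, 850, 550, 550, 500, 300, 250.
  1300 → disc 1 (new)  [load 1300/1450]
  1300 → disc 2 (new)  [load 1300/1450]
  950 → disc 3 (new)  [load 950/1450]
  900 → disc 4 (new)  [load 900/1450]
  900 → disc 5 (new)  [load 900/1450]
  900 → disc 6 (new)  [load 900/1450]
  850 → disc 7 (new)  [load 850/1450]
  550 → disc 4  [load 1450/1450]
  550 → disc 5  [load 1450/1450]
  500 → disc 3  [load 1450/1450]
  300 → disc 6  [load 1200/1450]
  250 → disc 6  [load 1450/1450]
7 discs opened.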